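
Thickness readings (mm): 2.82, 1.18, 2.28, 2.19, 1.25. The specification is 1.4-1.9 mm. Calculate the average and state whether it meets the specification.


Average = 1.94 mm
Within specification: No

Sum = 9.72
Average = 9.72 / 5 = 1.94 mm
Specification range: 1.4 to 1.9 mm
Within spec: No


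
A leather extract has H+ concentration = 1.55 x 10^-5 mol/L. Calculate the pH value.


pH = 4.81

pH = -log10[H+]
pH = -log10(1.55 x 10^-5) = 4.81


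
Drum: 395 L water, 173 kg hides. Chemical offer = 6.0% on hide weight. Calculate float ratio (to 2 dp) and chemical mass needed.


Float ratio = 395 / 173 = 2.28
Chemical = 173 x 6.0 / 100 = 10.38 kg


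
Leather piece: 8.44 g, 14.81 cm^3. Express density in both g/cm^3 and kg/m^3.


Density = 8.44 / 14.81 = 0.570 g/cm^3
Convert: 0.570 x 1000 = 570 kg/m^3


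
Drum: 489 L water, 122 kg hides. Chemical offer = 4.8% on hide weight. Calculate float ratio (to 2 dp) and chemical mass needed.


Float ratio = 4.01
Chemical needed = 5.856 kg

Float ratio = 489 / 122 = 4.01
Chemical = 122 x 4.8 / 100 = 5.856 kg


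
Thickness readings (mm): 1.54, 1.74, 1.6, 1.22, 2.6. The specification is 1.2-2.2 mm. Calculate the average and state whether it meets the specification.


Average = 1.74 mm
Within specification: Yes

Sum = 8.70
Average = 8.70 / 5 = 1.74 mm
Specification range: 1.2 to 2.2 mm
Within spec: Yes


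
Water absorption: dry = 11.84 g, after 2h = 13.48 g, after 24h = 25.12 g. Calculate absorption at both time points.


2h absorption = 13.9%
24h absorption = 112.2%

WA (2h) = (13.48 - 11.84) / 11.84 x 100 = 13.9%
WA (24h) = (25.12 - 11.84) / 11.84 x 100 = 112.2%


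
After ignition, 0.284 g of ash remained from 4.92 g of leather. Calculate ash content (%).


Ash% = 0.284 / 4.92 x 100
Ash% = 5.77%


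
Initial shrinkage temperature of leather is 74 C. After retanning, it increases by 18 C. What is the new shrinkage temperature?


New Ts = 74 + 18 = 92 C


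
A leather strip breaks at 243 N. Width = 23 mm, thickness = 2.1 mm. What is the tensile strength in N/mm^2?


5.03 N/mm^2

Cross-sectional area = 23 x 2.1 = 48.3 mm^2
Tensile strength = 243 / 48.3 = 5.03 N/mm^2


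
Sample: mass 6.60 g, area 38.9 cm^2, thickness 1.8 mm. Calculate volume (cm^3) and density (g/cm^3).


Volume = 7.002 cm^3
Density = 0.943 g/cm^3

Thickness in cm = 1.8 / 10 = 0.18 cm
Volume = 38.9 x 0.18 = 7.002 cm^3
Density = 6.60 / 7.002 = 0.943 g/cm^3


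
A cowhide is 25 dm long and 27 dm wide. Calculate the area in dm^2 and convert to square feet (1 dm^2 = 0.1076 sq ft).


Area = 25 x 27 = 675 dm^2
Conversion: 675 x 0.1076 = 72.63 sq ft


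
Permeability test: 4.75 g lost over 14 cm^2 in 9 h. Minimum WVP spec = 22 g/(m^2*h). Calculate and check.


WVP = 376.98 g/(m^2*h)
Meets specification: Yes


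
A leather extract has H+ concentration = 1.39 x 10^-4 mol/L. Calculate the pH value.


pH = 3.86

pH = -log10[H+]
pH = -log10(1.39 x 10^-4) = 3.86


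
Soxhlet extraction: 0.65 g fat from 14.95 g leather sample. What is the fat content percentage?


Fat content = 0.65 / 14.95 x 100
Fat = 4.3%


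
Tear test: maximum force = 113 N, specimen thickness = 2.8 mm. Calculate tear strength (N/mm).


Tear strength = force / thickness
Tear = 113 / 2.8 = 40.4 N/mm


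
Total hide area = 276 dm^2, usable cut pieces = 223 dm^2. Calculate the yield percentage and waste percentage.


Yield = 80.8%
Waste = 19.2%

Yield = 223 / 276 x 100 = 80.8%
Waste = 276 - 223 = 53 dm^2
Waste% = 100 - 80.8 = 19.2%


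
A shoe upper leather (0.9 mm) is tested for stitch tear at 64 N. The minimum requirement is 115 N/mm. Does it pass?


STS = 71.1 N/mm
Passes: No


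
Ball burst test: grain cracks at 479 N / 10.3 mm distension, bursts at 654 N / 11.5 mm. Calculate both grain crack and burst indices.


Crack index = 46.5 N/mm
Burst index = 56.9 N/mm


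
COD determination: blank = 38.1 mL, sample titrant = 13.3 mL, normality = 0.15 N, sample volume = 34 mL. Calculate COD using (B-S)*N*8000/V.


875.3 mg/L

COD = (38.1 - 13.3) x 0.15 x 8000 / 34
COD = 24.8 x 0.15 x 8000 / 34
COD = 875.3 mg/L


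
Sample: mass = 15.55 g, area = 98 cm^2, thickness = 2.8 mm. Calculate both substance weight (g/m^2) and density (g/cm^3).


Substance weight = 1586.7 g/m^2
Density = 0.567 g/cm^3

SW = 15.55 / 98 x 10000 = 1586.7 g/m^2
Volume = 98 x 2.8 / 10 = 27.44 cm^3
Density = 15.55 / 27.44 = 0.567 g/cm^3


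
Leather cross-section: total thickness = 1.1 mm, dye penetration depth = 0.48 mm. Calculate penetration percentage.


Penetration% = 0.48 / 1.1 x 100
Penetration = 43.6%


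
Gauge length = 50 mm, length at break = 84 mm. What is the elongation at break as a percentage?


68.0%

Extension = 84 - 50 = 34 mm
Elongation = 34 / 50 x 100 = 68.0%


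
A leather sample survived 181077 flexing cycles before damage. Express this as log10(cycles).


log10(181077) = 5.26


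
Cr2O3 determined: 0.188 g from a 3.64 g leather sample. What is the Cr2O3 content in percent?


Cr2O3% = 0.188 / 3.64 x 100
Cr2O3% = 5.16%


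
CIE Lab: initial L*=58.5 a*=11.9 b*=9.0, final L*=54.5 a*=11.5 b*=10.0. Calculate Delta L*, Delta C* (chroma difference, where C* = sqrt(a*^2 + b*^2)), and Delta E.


Delta L* = 54.5 - 58.5 = -4.0
C1* = sqrt((11.9)^2 + (9.0)^2) = 14.920
C2* = sqrt((11.5)^2 + (10.0)^2) = 15.240
Delta C* = 15.240 - 14.920 = 0.32
Delta E = sqrt((-4.0)^2 + (-0.4)^2 + (1.0)^2) = 4.14


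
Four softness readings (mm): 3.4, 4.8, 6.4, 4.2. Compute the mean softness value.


Sum = 3.4 + 4.8 + 6.4 + 4.2
Mean = 18.8 / 4 = 4.70 mm


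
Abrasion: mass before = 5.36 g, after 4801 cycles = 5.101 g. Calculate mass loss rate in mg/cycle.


Mass loss = 5.36 - 5.101 = 0.259 g
Rate = 0.259 / 4801 x 1000 = 0.054 mg/cycle


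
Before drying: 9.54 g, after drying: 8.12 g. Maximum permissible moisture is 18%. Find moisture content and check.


Moisture content = 14.9%
Acceptable: Yes

MC = (9.54 - 8.12) / 9.54 x 100 = 14.9%
Maximum: 18%
Acceptable: Yes


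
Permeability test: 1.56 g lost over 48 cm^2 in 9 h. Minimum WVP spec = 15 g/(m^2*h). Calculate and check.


WVP = 1.56 / (48 x 9) x 10000 = 36.11 g/(m^2*h)
Minimum: 15 g/(m^2*h)
Meets spec: Yes


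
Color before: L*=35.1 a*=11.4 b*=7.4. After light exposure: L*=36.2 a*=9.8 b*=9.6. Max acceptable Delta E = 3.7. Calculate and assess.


dL = 1.1, da = -1.6, db = 2.2
dE = sqrt((1.1)^2 + (-1.6)^2 + (2.2)^2) = 2.93
Max = 3.7
Passes: Yes


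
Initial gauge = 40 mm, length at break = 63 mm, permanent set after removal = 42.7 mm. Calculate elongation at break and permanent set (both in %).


Elongation at break = 57.5%
Permanent set = 6.8%

Elongation at break = (63 - 40) / 40 x 100 = 57.5%
Permanent set = (42.7 - 40) / 40 x 100 = 6.8%


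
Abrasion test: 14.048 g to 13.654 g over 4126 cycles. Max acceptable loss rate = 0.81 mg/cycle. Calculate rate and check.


Rate = 0.095 mg/cycle
Passes: Yes

Loss = 14.048 - 13.654 = 0.394 g
Rate = 0.394 g / 4126 cycles x 1000 = 0.095 mg/cycle
Max = 0.81 mg/cycle
Passes: Yes


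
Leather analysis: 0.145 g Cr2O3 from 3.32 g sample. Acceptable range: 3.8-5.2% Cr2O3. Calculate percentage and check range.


Cr2O3% = 0.145 / 3.32 x 100 = 4.37%
Acceptable range: 3.8 to 5.2%
Within range: Yes


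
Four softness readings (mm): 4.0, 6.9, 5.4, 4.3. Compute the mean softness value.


Sum = 4.0 + 6.9 + 5.4 + 4.3
Mean = 20.6 / 4 = 5.15 mm


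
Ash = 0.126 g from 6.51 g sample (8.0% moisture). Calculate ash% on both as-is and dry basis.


As-is ash% = 0.126 / 6.51 x 100 = 1.94%
Dry mass = 6.51 x (100 - 8.0) / 100 = 5.9892 g
Dry-basis ash% = 0.126 / 5.9892 x 100 = 2.10%


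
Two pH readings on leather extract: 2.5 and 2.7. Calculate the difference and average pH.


Difference = 0.2
Average pH = 2.60


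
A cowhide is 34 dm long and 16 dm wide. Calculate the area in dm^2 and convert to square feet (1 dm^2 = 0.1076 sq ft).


Area = 34 x 16 = 544 dm^2
Conversion: 544 x 0.1076 = 58.53 sq ft


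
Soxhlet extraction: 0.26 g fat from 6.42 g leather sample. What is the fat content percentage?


4.0%


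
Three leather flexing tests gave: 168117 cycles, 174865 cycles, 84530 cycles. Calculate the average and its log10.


Average = 142504 cycles
log10 = 5.15

Average = (168117 + 174865 + 84530) / 3 = 142504 cycles
log10(142504) = 5.15


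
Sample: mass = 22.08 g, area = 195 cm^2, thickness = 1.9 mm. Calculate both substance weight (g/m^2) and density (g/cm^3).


Substance weight = 1132.3 g/m^2
Density = 0.596 g/cm^3

SW = 22.08 / 195 x 10000 = 1132.3 g/m^2
Volume = 195 x 1.9 / 10 = 37.05 cm^3
Density = 22.08 / 37.05 = 0.596 g/cm^3


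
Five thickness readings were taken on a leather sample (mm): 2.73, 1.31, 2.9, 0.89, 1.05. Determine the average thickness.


1.78 mm

Sum = 2.73 + 1.31 + 2.9 + 0.89 + 1.05 = 8.88
Average = 8.88 / 5 = 1.78 mm


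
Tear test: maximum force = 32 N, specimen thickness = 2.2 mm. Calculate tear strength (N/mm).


14.5 N/mm


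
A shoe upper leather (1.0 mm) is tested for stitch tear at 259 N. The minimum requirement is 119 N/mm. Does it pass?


STS = 259 / 1.0 = 259.0 N/mm
Minimum required: 119 N/mm
Passes: Yes


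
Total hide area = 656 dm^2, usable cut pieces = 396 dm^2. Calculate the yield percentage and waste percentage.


Yield = 60.4%
Waste = 39.6%


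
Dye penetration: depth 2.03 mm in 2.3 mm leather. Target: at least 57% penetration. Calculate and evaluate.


Penetration = 2.03 / 2.3 x 100 = 88.3%
Target: 57%
Meets target: Yes


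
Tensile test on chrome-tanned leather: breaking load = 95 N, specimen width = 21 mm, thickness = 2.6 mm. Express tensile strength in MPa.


1.74 MPa

Cross-section = 21 x 2.6 = 54.6 mm^2
TS = 95 / 54.6 = 1.74 MPa
(1 N/mm^2 = 1 MPa)


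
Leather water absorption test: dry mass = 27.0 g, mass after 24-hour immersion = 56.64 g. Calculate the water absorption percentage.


Water absorbed = 56.64 - 27.0 = 29.64 g
WA% = 29.64 / 27.0 x 100 = 109.8%


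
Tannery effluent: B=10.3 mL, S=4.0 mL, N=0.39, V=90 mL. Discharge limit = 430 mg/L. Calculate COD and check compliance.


COD = (10.3 - 4.0) x 0.39 x 8000 / 90 = 218.4 mg/L
Limit: 430 mg/L
Compliant: Yes


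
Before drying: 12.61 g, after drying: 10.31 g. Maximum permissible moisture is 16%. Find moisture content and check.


MC = (12.61 - 10.31) / 12.61 x 100 = 18.2%
Maximum: 16%
Acceptable: No


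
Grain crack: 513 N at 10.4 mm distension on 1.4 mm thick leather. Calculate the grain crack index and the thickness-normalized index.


Crack index = 49.3 N/mm
Normalized index = 35.2 N/mm per mm

Crack index = 513 / 10.4 = 49.3 N/mm
Normalized = 49.3 / 1.4 = 35.2 N/mm per mm


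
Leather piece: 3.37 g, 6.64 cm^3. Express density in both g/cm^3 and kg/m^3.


0.508 g/cm^3
508 kg/m^3

Density = 3.37 / 6.64 = 0.508 g/cm^3
Convert: 0.508 x 1000 = 508 kg/m^3


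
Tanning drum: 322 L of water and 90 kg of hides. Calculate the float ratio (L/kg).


Float ratio = water / hide weight
Ratio = 322 / 90 = 3.6


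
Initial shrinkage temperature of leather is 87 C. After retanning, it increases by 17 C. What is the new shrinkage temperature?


104 C


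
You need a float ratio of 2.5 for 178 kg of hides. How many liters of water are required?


445.0 L


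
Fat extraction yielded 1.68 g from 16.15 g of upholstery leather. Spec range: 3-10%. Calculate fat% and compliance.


Fat% = 1.68 / 16.15 x 100 = 10.4%
Spec range: 3-10%
Compliant: No


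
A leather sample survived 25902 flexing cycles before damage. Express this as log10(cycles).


log10(25902) = 4.41


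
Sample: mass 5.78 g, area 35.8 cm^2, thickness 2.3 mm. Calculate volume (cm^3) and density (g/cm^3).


Thickness in cm = 2.3 / 10 = 0.23 cm
Volume = 35.8 x 0.23 = 8.234 cm^3
Density = 5.78 / 8.234 = 0.702 g/cm^3


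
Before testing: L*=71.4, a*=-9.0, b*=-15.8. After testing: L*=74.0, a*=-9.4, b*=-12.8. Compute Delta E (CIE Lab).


dL = 74.0 - 71.4 = 2.6
da = -9.4 - (-9.0) = -0.4
db = -12.8 - (-15.8) = 3.0
dE = sqrt((2.6)^2 + (-0.4)^2 + (3.0)^2) = 3.99


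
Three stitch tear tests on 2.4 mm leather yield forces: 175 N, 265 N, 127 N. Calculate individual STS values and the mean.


STS1 = 72.9 N/mm
STS2 = 110.4 N/mm
STS3 = 52.9 N/mm
Mean = 78.7 N/mm

STS1 = 175 / 2.4 = 72.9 N/mm
STS2 = 265 / 2.4 = 110.4 N/mm
STS3 = 127 / 2.4 = 52.9 N/mm
Mean = (72.9 + 110.4 + 52.9) / 3 = 78.7 N/mm


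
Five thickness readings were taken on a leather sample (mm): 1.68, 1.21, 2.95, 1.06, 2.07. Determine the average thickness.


1.79 mm

Sum = 1.68 + 1.21 + 2.95 + 1.06 + 2.07 = 8.97
Average = 8.97 / 5 = 1.79 mm


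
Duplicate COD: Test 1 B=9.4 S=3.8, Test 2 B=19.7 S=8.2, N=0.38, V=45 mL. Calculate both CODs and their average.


COD1 = 378.3 mg/L
COD2 = 776.9 mg/L
Average = 577.6 mg/L

COD1 = (9.4 - 3.8) x 0.38 x 8000 / 45 = 378.3 mg/L
COD2 = (19.7 - 8.2) x 0.38 x 8000 / 45 = 776.9 mg/L
Average = (378.3 + 776.9) / 2 = 577.6 mg/L


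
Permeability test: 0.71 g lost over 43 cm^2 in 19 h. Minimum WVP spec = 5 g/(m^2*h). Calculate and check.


WVP = 0.71 / (43 x 19) x 10000 = 8.69 g/(m^2*h)
Minimum: 5 g/(m^2*h)
Meets spec: Yes


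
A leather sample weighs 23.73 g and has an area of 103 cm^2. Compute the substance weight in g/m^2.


2303.9 g/m^2

Substance weight = mass / area x 10000
SW = 23.73 / 103 x 10000
SW = 2303.9 g/m^2


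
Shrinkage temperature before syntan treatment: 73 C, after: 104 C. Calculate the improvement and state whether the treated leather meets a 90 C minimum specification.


Improvement = 31 C
Meets 90 C spec: Yes

Improvement = 104 - 73 = 31 C
Spec check: 104 C >= 90 C? Yes


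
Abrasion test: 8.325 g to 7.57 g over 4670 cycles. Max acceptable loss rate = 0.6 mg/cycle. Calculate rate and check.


Loss = 8.325 - 7.57 = 0.755 g
Rate = 0.755 g / 4670 cycles x 1000 = 0.162 mg/cycle
Max = 0.6 mg/cycle
Passes: Yes


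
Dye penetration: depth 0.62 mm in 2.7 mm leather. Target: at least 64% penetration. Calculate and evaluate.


Penetration = 0.62 / 2.7 x 100 = 23.0%
Target: 64%
Meets target: No


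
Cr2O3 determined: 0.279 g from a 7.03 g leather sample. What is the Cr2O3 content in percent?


3.97%


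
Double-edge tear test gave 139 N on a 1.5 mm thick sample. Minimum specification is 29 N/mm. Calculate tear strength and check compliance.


Tear strength = 139 / 1.5 = 92.7 N/mm
Required minimum = 29 N/mm
Compliant: Yes


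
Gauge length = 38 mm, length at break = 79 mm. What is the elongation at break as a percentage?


Extension = 79 - 38 = 41 mm
Elongation = 41 / 38 x 100 = 107.9%


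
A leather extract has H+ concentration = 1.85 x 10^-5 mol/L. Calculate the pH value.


pH = 4.73


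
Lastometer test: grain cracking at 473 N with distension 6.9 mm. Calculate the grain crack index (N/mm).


Grain crack index = force / distension
Index = 473 / 6.9 = 68.6 N/mm


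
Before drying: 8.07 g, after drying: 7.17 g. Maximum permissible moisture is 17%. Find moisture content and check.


MC = (8.07 - 7.17) / 8.07 x 100 = 11.2%
Maximum: 17%
Acceptable: Yes


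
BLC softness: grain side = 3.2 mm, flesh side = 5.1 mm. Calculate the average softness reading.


4.15 mm


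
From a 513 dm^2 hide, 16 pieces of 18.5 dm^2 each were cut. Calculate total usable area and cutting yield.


Total usable = 16 x 18.5 = 296.0 dm^2
Yield = 296.0 / 513 x 100 = 57.7%


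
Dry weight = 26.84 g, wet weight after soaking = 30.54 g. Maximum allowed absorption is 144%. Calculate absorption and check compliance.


WA = (30.54 - 26.84) / 26.84 x 100 = 13.8%
Maximum allowed: 144%
Compliant: Yes


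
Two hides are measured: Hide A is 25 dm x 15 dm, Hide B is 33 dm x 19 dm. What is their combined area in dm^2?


1002 dm^2


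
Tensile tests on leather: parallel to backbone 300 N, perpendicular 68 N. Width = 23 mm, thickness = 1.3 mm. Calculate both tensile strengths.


Parallel = 10.03 N/mm^2
Perpendicular = 2.27 N/mm^2

Area = 23 x 1.3 = 29.9 mm^2
TS (parallel) = 300 / 29.9 = 10.03 N/mm^2
TS (perpendicular) = 68 / 29.9 = 2.27 N/mm^2


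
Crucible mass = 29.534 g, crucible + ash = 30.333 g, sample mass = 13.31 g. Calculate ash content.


Ash mass = 30.333 - 29.534 = 0.799 g
Ash% = 0.799 / 13.31 x 100 = 6.00%


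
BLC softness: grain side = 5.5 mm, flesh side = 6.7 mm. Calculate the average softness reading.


Average = (5.5 + 6.7) / 2
Average = 6.10 mm


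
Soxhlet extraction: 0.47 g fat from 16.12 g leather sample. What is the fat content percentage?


2.9%

Fat content = 0.47 / 16.12 x 100
Fat = 2.9%


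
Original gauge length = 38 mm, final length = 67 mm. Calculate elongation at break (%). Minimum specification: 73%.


Extension = 67 - 38 = 29 mm
Elongation = 29 / 38 x 100 = 76.3%
Minimum required: 73%
Meets specification: Yes


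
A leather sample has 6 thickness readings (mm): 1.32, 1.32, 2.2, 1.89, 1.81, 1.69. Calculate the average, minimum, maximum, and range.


Average = 1.71 mm
Min = 1.32 mm
Max = 2.2 mm
Range = 0.88 mm


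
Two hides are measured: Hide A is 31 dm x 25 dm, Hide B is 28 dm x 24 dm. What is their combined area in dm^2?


Hide A area = 31 x 25 = 775 dm^2
Hide B area = 28 x 24 = 672 dm^2
Total = 775 + 672 = 1447 dm^2


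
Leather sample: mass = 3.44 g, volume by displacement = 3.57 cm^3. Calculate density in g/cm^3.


Density = mass / volume
Density = 3.44 / 3.57 = 0.964 g/cm^3


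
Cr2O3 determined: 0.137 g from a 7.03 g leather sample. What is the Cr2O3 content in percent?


1.95%

Cr2O3% = 0.137 / 7.03 x 100
Cr2O3% = 1.95%


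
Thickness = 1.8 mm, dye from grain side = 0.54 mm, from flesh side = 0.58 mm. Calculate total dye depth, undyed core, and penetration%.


Total dyed = 1.12 mm
Undyed core = 0.68 mm
Penetration = 62.2%

Total dyed = 0.54 + 0.58 = 1.12 mm
Undyed core = 1.8 - 1.12 = 0.68 mm
Penetration = 1.12 / 1.8 x 100 = 62.2%


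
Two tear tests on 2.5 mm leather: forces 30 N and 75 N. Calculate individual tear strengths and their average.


Tear 1 = 12.0 N/mm
Tear 2 = 30.0 N/mm
Average = 21.0 N/mm


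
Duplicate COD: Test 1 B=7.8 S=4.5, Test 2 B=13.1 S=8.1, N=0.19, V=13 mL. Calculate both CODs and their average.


COD1 = 385.8 mg/L
COD2 = 584.6 mg/L
Average = 485.2 mg/L


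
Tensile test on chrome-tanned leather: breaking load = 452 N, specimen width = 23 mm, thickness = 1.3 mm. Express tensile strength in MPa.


15.12 MPa

Cross-section = 23 x 1.3 = 29.9 mm^2
TS = 452 / 29.9 = 15.12 MPa
(1 N/mm^2 = 1 MPa)


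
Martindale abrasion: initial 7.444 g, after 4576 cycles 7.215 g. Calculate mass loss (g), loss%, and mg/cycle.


Mass loss = 0.229 g
Loss = 3.08%
Rate = 0.050 mg/cycle

Loss = 7.444 - 7.215 = 0.229 g
Loss% = 0.229 / 7.444 x 100 = 3.08%
Rate = 0.229 / 4576 x 1000 = 0.050 mg/cycle


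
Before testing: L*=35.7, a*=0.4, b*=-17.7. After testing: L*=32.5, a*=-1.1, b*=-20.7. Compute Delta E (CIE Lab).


dL = 32.5 - 35.7 = -3.2
da = -1.1 - 0.4 = -1.5
db = -20.7 - (-17.7) = -3.0
dE = sqrt((-3.2)^2 + (-1.5)^2 + (-3.0)^2) = 4.64


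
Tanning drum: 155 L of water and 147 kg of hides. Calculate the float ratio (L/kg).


1.1

Float ratio = water / hide weight
Ratio = 155 / 147 = 1.1


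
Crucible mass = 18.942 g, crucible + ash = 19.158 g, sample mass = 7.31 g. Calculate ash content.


Ash mass = 19.158 - 18.942 = 0.216 g
Ash% = 0.216 / 7.31 x 100 = 2.95%


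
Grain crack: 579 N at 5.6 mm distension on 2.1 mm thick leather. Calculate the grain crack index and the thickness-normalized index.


Crack index = 579 / 5.6 = 103.4 N/mm
Normalized = 103.4 / 2.1 = 49.2 N/mm per mm


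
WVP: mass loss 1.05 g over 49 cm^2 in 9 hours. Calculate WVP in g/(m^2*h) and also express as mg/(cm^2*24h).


WVP = 1.05 / (49 x 9) x 10000 = 23.81 g/(m^2*h)
Mass loss in mg = 1.05 x 1000 = 1050 mg
Per cm^2 per 24h in mg: 1050 x 24 / (49 x 9) = 25200 / 441 = 57.14 mg/(cm^2*24h)


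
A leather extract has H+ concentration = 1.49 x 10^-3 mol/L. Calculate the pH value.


pH = -log10[H+]
pH = -log10(1.49 x 10^-3) = 2.83


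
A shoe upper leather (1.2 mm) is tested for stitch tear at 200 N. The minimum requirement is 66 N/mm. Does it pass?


STS = 166.7 N/mm
Passes: Yes


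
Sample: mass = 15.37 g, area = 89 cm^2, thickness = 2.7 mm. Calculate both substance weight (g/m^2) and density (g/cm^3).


Substance weight = 1727.0 g/m^2
Density = 0.640 g/cm^3

SW = 15.37 / 89 x 10000 = 1727.0 g/m^2
Volume = 89 x 2.7 / 10 = 24.03 cm^3
Density = 15.37 / 24.03 = 0.640 g/cm^3


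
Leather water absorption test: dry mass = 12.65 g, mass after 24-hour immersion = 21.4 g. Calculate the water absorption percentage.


Water absorbed = 21.4 - 12.65 = 8.75 g
WA% = 8.75 / 12.65 x 100 = 69.2%


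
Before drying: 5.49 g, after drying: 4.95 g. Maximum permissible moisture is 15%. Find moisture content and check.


MC = (5.49 - 4.95) / 5.49 x 100 = 9.8%
Maximum: 15%
Acceptable: Yes


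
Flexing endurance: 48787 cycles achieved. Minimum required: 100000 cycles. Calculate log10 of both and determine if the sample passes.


log10(48787) = 4.69
log10(100000) = 5.00
Passes: No


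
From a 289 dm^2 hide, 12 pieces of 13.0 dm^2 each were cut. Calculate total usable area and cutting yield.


Total usable = 12 x 13.0 = 156.0 dm^2
Yield = 156.0 / 289 x 100 = 54.0%


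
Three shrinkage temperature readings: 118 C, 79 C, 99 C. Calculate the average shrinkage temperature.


Average = (118 + 79 + 99) / 3
Average = 296 / 3 = 98.7 C


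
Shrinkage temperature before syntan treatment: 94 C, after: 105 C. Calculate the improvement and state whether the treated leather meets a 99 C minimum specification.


Improvement = 11 C
Meets 99 C spec: Yes


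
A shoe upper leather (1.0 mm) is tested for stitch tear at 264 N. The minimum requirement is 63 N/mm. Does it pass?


STS = 264 / 1.0 = 264.0 N/mm
Minimum required: 63 N/mm
Passes: Yes


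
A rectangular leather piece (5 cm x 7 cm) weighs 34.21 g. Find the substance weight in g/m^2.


9774.3 g/m^2

Area = 5 x 7 = 35 cm^2
SW = 34.21 / 35 x 10000 = 9774.3 g/m^2


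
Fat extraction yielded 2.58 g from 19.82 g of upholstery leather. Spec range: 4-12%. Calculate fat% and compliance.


Fat% = 2.58 / 19.82 x 100 = 13.0%
Spec range: 4-12%
Compliant: No


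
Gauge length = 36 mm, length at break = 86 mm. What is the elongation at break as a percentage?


138.9%

Extension = 86 - 36 = 50 mm
Elongation = 50 / 36 x 100 = 138.9%


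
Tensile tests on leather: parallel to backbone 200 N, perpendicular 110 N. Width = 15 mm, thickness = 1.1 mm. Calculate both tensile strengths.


Area = 15 x 1.1 = 16.5 mm^2
TS (parallel) = 200 / 16.5 = 12.12 N/mm^2
TS (perpendicular) = 110 / 16.5 = 6.67 N/mm^2


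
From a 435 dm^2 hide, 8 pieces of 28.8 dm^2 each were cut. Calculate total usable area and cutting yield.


Total usable = 8 x 28.8 = 230.4 dm^2
Yield = 230.4 / 435 x 100 = 53.0%


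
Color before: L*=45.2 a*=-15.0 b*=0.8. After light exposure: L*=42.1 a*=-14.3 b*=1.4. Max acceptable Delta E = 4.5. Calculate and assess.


Delta E = 3.23
Passes: Yes


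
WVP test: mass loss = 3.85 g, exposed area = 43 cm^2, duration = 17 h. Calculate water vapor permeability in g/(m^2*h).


WVP = mass_loss / (area x time) x 10000
WVP = 3.85 / (43 x 17) x 10000
WVP = 3.85 / 731 x 10000 = 52.67 g/(m^2*h)


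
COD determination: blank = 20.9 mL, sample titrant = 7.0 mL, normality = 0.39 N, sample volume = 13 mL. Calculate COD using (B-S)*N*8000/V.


3336.0 mg/L


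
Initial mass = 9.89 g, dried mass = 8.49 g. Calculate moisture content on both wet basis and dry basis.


Wet basis = 14.2%
Dry basis = 16.5%


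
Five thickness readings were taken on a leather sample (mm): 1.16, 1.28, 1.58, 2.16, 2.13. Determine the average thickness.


Sum = 1.16 + 1.28 + 1.58 + 2.16 + 2.13 = 8.31
Average = 8.31 / 5 = 1.66 mm


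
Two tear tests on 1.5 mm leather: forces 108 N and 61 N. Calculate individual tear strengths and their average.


Tear 1 = 72.0 N/mm
Tear 2 = 40.7 N/mm
Average = 56.4 N/mm

Tear 1 = 108 / 1.5 = 72.0 N/mm
Tear 2 = 61 / 1.5 = 40.7 N/mm
Average = (72.0 + 40.7) / 2 = 56.4 N/mm


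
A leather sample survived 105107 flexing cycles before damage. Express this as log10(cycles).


log10(105107) = 5.02


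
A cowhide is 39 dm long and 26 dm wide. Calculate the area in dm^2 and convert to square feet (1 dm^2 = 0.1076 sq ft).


1014 dm^2
109.11 sq ft


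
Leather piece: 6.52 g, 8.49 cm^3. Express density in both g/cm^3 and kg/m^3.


Density = 6.52 / 8.49 = 0.768 g/cm^3
Convert: 0.768 x 1000 = 768 kg/m^3


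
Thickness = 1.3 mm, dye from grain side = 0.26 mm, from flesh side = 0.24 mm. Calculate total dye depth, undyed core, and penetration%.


Total dyed = 0.50 mm
Undyed core = 0.80 mm
Penetration = 38.5%

Total dyed = 0.26 + 0.24 = 0.50 mm
Undyed core = 1.3 - 0.50 = 0.80 mm
Penetration = 0.50 / 1.3 x 100 = 38.5%


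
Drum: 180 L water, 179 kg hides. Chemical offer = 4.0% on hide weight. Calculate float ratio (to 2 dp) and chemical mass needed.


Float ratio = 1.01
Chemical needed = 7.16 kg

Float ratio = 180 / 179 = 1.01
Chemical = 179 x 4.0 / 100 = 7.16 kg


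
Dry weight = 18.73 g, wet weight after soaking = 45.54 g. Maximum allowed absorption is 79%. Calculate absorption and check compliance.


Absorption = 143.1%
Compliant: No


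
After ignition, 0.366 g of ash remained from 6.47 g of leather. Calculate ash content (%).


Ash% = 0.366 / 6.47 x 100
Ash% = 5.66%


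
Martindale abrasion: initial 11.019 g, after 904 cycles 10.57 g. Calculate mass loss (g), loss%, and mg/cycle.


Loss = 11.019 - 10.57 = 0.449 g
Loss% = 0.449 / 11.019 x 100 = 4.07%
Rate = 0.449 / 904 x 1000 = 0.497 mg/cycle


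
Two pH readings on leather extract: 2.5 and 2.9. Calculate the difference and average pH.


Difference = |2.5 - 2.9| = 0.4
Average = (2.5 + 2.9) / 2 = 2.70


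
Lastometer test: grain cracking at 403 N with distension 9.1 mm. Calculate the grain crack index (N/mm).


Grain crack index = force / distension
Index = 403 / 9.1 = 44.3 N/mm


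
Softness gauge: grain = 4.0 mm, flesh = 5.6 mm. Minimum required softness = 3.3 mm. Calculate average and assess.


Average softness = 4.80 mm
Meets requirement: Yes

Average = (4.0 + 5.6) / 2 = 4.80 mm
Minimum = 3.3 mm
Meets requirement: Yes


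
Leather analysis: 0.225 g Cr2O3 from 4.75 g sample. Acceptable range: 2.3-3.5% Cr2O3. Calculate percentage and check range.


Cr2O3 = 4.74%
Within range: No

Cr2O3% = 0.225 / 4.75 x 100 = 4.74%
Acceptable range: 2.3 to 3.5%
Within range: No


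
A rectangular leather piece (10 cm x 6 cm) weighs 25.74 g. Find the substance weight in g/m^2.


4290.0 g/m^2


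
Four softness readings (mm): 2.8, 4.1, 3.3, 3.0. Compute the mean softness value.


3.30 mm

Sum = 2.8 + 4.1 + 3.3 + 3.0
Mean = 13.2 / 4 = 3.30 mm


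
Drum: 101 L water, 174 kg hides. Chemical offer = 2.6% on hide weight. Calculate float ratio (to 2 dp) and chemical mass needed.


Float ratio = 0.58
Chemical needed = 4.524 kg

Float ratio = 101 / 174 = 0.58
Chemical = 174 x 2.6 / 100 = 4.524 kg


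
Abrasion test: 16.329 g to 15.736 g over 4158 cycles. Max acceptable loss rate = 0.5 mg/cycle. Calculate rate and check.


Rate = 0.143 mg/cycle
Passes: Yes


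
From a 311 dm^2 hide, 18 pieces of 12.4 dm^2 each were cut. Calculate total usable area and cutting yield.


Total usable = 18 x 12.4 = 223.2 dm^2
Yield = 223.2 / 311 x 100 = 71.8%


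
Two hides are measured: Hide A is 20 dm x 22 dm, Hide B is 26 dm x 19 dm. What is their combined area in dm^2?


934 dm^2


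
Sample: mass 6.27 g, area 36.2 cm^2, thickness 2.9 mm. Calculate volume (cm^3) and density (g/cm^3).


Volume = 10.498 cm^3
Density = 0.597 g/cm^3

Thickness in cm = 2.9 / 10 = 0.29 cm
Volume = 36.2 x 0.29 = 10.498 cm^3
Density = 6.27 / 10.498 = 0.597 g/cm^3


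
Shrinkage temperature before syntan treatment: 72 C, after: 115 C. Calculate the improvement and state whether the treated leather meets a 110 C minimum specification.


Improvement = 43 C
Meets 110 C spec: Yes


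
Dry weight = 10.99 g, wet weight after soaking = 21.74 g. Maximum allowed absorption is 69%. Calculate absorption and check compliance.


WA = (21.74 - 10.99) / 10.99 x 100 = 97.8%
Maximum allowed: 69%
Compliant: No


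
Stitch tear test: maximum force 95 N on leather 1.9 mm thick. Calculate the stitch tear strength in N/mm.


50.0 N/mm


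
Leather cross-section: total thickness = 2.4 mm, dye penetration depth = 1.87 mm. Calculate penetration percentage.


77.9%


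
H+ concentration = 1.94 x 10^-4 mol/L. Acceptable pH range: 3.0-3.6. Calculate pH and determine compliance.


pH = -log10(1.94 x 10^-4) = 3.71
Range: 3.0 to 3.6
Compliant: No


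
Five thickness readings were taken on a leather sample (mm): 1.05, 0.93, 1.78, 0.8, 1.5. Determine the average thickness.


1.21 mm


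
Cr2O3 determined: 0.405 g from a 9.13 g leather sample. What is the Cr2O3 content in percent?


4.44%

Cr2O3% = 0.405 / 9.13 x 100
Cr2O3% = 4.44%


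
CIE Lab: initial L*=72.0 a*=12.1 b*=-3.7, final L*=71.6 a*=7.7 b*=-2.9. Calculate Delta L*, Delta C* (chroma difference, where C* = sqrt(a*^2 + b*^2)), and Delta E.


Delta L* = -0.4
Delta C* = -4.43
Delta E = 4.49

Delta L* = 71.6 - 72.0 = -0.4
C1* = sqrt((12.1)^2 + (-3.7)^2) = 12.653
C2* = sqrt((7.7)^2 + (-2.9)^2) = 8.228
Delta C* = 8.228 - 12.653 = -4.43
Delta E = sqrt((-0.4)^2 + (-4.4)^2 + (0.8)^2) = 4.49


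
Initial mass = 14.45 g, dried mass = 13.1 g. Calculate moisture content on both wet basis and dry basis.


Wet basis = 9.3%
Dry basis = 10.3%


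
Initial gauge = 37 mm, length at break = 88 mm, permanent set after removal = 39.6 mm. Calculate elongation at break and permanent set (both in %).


Elongation at break = (88 - 37) / 37 x 100 = 137.8%
Permanent set = (39.6 - 37) / 37 x 100 = 7.0%


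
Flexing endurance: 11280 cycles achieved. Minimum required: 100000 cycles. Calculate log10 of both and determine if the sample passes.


log10(11280) = 4.05
log10(100000) = 5.00
Passes: No


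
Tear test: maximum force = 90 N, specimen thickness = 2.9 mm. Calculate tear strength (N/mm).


31.0 N/mm

Tear strength = force / thickness
Tear = 90 / 2.9 = 31.0 N/mm


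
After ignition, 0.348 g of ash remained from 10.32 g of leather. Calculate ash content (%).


Ash% = 0.348 / 10.32 x 100
Ash% = 3.37%


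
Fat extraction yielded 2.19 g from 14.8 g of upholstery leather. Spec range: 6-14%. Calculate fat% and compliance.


Fat content = 14.8%
Compliant: No


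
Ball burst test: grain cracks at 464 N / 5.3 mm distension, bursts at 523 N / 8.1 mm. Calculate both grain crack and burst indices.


Crack index = 464 / 5.3 = 87.5 N/mm
Burst index = 523 / 8.1 = 64.6 N/mm


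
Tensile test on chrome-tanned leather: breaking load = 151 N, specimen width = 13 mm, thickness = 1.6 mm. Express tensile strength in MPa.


Cross-section = 13 x 1.6 = 20.8 mm^2
TS = 151 / 20.8 = 7.26 MPa
(1 N/mm^2 = 1 MPa)


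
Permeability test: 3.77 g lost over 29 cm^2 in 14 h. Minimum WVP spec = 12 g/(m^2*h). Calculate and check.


WVP = 3.77 / (29 x 14) x 10000 = 92.86 g/(m^2*h)
Minimum: 12 g/(m^2*h)
Meets spec: Yes


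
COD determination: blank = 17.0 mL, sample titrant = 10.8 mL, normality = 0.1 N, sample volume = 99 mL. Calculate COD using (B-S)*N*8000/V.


50.1 mg/L

COD = (17.0 - 10.8) x 0.1 x 8000 / 99
COD = 6.2 x 0.1 x 8000 / 99
COD = 50.1 mg/L


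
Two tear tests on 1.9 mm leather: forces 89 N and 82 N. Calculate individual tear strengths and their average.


Tear 1 = 46.8 N/mm
Tear 2 = 43.2 N/mm
Average = 45.0 N/mm

Tear 1 = 89 / 1.9 = 46.8 N/mm
Tear 2 = 82 / 1.9 = 43.2 N/mm
Average = (46.8 + 43.2) / 2 = 45.0 N/mm


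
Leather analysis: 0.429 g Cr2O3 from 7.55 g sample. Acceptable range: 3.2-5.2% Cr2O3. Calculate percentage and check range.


Cr2O3% = 0.429 / 7.55 x 100 = 5.68%
Acceptable range: 3.2 to 5.2%
Within range: No


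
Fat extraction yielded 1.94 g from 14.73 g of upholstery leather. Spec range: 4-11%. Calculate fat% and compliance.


Fat% = 1.94 / 14.73 x 100 = 13.2%
Spec range: 4-11%
Compliant: No


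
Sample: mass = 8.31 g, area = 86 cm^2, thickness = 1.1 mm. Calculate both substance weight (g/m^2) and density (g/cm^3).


Substance weight = 966.3 g/m^2
Density = 0.878 g/cm^3

SW = 8.31 / 86 x 10000 = 966.3 g/m^2
Volume = 86 x 1.1 / 10 = 9.46 cm^3
Density = 8.31 / 9.46 = 0.878 g/cm^3


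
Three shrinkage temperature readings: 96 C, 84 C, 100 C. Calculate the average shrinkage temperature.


Average = (96 + 84 + 100) / 3
Average = 280 / 3 = 93.3 C


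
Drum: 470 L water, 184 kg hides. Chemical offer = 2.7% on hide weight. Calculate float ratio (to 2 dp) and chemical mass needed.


Float ratio = 470 / 184 = 2.55
Chemical = 184 x 2.7 / 100 = 4.968 kg


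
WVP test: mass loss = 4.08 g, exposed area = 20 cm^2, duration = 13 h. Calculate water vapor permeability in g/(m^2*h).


WVP = mass_loss / (area x time) x 10000
WVP = 4.08 / (20 x 13) x 10000
WVP = 4.08 / 260 x 10000 = 156.92 g/(m^2*h)


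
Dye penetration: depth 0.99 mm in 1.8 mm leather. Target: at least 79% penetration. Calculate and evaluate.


Penetration = 0.99 / 1.8 x 100 = 55.0%
Target: 79%
Meets target: No


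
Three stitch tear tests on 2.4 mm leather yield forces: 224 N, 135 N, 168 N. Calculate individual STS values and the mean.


STS1 = 93.3 N/mm
STS2 = 56.3 N/mm
STS3 = 70.0 N/mm
Mean = 73.2 N/mm

STS1 = 224 / 2.4 = 93.3 N/mm
STS2 = 135 / 2.4 = 56.3 N/mm
STS3 = 168 / 2.4 = 70.0 N/mm
Mean = (93.3 + 56.3 + 70.0) / 3 = 73.2 N/mm


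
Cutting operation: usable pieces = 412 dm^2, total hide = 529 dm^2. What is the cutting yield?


Yield = usable / total x 100
Yield = 412 / 529 x 100 = 77.9%


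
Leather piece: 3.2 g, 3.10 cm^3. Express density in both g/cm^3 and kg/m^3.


1.032 g/cm^3
1032 kg/m^3


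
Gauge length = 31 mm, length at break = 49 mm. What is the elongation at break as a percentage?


Extension = 49 - 31 = 18 mm
Elongation = 18 / 31 x 100 = 58.1%


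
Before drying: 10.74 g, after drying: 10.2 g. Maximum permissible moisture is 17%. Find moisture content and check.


Moisture content = 5.0%
Acceptable: Yes

MC = (10.74 - 10.2) / 10.74 x 100 = 5.0%
Maximum: 17%
Acceptable: Yes


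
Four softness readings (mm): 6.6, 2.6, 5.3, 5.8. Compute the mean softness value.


Sum = 6.6 + 2.6 + 5.3 + 5.8
Mean = 20.3 / 4 = 5.08 mm


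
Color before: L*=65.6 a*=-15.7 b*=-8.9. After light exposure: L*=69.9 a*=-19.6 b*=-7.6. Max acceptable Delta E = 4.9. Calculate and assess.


dL = 4.3, da = -3.9, db = 1.3
dE = sqrt((4.3)^2 + (-3.9)^2 + (1.3)^2) = 5.95
Max = 4.9
Passes: No


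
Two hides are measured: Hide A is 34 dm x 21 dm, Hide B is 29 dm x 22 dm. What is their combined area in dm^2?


1352 dm^2

Hide A area = 34 x 21 = 714 dm^2
Hide B area = 29 x 22 = 638 dm^2
Total = 714 + 638 = 1352 dm^2


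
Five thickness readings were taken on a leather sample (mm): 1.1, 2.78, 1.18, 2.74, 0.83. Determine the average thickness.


Sum = 1.1 + 2.78 + 1.18 + 2.74 + 0.83 = 8.63
Average = 8.63 / 5 = 1.73 mm


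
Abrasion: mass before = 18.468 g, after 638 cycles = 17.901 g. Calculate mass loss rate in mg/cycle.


Mass loss = 18.468 - 17.901 = 0.567 g
Rate = 0.567 / 638 x 1000 = 0.889 mg/cycle


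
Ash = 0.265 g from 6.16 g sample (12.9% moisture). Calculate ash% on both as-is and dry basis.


As-is ash = 4.30%
Dry-basis ash = 4.94%


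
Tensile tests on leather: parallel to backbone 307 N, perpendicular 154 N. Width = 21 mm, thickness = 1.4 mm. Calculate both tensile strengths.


Area = 21 x 1.4 = 29.4 mm^2
TS (parallel) = 307 / 29.4 = 10.44 N/mm^2
TS (perpendicular) = 154 / 29.4 = 5.24 N/mm^2


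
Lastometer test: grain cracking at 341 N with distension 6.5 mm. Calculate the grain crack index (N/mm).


Grain crack index = force / distension
Index = 341 / 6.5 = 52.5 N/mm


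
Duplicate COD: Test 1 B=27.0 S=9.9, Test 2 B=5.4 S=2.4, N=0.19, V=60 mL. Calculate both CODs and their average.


COD1 = (27.0 - 9.9) x 0.19 x 8000 / 60 = 433.2 mg/L
COD2 = (5.4 - 2.4) x 0.19 x 8000 / 60 = 76.0 mg/L
Average = (433.2 + 76.0) / 2 = 254.6 mg/L


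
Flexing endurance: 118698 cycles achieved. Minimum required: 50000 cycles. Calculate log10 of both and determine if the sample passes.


Achieved: log10 = 5.07
Required: log10 = 4.70
Passes: Yes


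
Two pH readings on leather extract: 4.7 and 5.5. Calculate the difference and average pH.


Difference = 0.8
Average pH = 5.10


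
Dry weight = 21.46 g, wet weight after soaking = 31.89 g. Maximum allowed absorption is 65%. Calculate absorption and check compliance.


Absorption = 48.6%
Compliant: Yes


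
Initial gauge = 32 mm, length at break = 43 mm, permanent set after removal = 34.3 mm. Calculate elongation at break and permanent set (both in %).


Elongation at break = (43 - 32) / 32 x 100 = 34.4%
Permanent set = (34.3 - 32) / 32 x 100 = 7.2%


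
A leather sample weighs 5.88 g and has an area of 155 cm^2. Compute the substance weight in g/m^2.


379.4 g/m^2

Substance weight = mass / area x 10000
SW = 5.88 / 155 x 10000
SW = 379.4 g/m^2


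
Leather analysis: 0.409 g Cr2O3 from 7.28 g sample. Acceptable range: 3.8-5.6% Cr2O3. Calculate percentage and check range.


Cr2O3 = 5.62%
Within range: No

Cr2O3% = 0.409 / 7.28 x 100 = 5.62%
Acceptable range: 3.8 to 5.6%
Within range: No


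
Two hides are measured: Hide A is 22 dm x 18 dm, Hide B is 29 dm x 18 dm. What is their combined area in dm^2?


918 dm^2

Hide A area = 22 x 18 = 396 dm^2
Hide B area = 29 x 18 = 522 dm^2
Total = 396 + 522 = 918 dm^2


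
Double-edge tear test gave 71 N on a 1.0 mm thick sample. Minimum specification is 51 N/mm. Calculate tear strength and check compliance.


Tear strength = 71 / 1.0 = 71.0 N/mm
Required minimum = 51 N/mm
Compliant: Yes


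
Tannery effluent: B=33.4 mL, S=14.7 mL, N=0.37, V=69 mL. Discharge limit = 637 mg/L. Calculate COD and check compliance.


COD = 802.2 mg/L
Compliant: No

COD = (33.4 - 14.7) x 0.37 x 8000 / 69 = 802.2 mg/L
Limit: 637 mg/L
Compliant: No


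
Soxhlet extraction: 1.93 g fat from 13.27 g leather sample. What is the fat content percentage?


Fat content = 1.93 / 13.27 x 100
Fat = 14.5%


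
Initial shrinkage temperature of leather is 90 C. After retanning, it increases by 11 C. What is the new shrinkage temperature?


101 C


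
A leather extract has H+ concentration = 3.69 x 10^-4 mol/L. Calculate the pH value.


pH = 3.43

pH = -log10[H+]
pH = -log10(3.69 x 10^-4) = 3.43


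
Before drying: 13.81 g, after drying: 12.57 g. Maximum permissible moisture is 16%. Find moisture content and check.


MC = (13.81 - 12.57) / 13.81 x 100 = 9.0%
Maximum: 16%
Acceptable: Yes


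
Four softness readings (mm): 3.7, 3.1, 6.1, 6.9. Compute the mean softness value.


Sum = 3.7 + 3.1 + 6.1 + 6.9
Mean = 19.8 / 4 = 4.95 mm


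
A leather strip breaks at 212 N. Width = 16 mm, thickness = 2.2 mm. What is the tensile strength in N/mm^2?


Cross-sectional area = 16 x 2.2 = 35.2 mm^2
Tensile strength = 212 / 35.2 = 6.02 N/mm^2


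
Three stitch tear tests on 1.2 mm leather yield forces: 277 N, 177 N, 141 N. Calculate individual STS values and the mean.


STS1 = 230.8 N/mm
STS2 = 147.5 N/mm
STS3 = 117.5 N/mm
Mean = 165.3 N/mm


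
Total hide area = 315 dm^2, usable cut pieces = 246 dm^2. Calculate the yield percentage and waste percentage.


Yield = 246 / 315 x 100 = 78.1%
Waste = 315 - 246 = 69 dm^2
Waste% = 100 - 78.1 = 21.9%
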